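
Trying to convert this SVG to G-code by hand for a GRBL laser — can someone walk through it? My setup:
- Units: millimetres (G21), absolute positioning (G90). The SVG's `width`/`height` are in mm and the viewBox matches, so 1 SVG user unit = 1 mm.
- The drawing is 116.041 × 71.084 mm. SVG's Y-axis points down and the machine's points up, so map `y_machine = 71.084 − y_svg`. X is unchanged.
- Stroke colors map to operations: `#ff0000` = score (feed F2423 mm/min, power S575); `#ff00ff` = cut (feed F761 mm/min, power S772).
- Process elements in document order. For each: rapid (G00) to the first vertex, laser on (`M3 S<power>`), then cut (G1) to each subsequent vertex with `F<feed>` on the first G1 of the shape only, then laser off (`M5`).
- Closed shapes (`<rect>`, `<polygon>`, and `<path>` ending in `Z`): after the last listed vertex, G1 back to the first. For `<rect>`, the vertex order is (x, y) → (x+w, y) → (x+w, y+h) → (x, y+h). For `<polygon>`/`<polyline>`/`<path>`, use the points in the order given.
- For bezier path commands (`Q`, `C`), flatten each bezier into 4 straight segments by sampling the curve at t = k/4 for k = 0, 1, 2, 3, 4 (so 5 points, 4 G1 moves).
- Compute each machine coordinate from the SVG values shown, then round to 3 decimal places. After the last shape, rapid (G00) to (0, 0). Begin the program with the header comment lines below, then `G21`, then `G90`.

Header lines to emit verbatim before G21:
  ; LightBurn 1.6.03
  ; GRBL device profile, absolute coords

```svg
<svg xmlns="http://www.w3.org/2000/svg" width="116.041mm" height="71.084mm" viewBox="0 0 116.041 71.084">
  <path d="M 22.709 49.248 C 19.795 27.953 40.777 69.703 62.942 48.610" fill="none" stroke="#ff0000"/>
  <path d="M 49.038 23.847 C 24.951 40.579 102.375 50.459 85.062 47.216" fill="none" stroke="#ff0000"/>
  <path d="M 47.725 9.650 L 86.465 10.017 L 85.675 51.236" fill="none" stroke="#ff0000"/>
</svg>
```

Since the viewBox matches the mm dimensions, user units are millimetres directly. The only transform is the Y-flip y_m = 71.084 − y_svg.

Shape 1 is a cubic bezier drawn with `<path>`. Its stroke #ff0000 means score at S575, F2423. After flipping Y the toolpath is (22.709,21.836) → (24.649,27.953) → (33.421,22.231) → (46.895,16.470) → (62.942,22.474).

Shape 2 is a cubic bezier drawn with `<path>`. Its stroke #ff0000 means score at S575, F2423. After flipping Y the toolpath is (49.038,47.237) → (46.940,36.071) → (64.510,28.062) → (83.350,23.798) → (85.062,23.868).

Shape 3 is a open polyline drawn with `<path>`. Its stroke #ff0000 means score at S575, F2423. After flipping Y the toolpath is (47.725,61.434) → (86.465,61.067) → (85.675,19.848).

; LightBurn 1.6.03
; GRBL device profile, absolute coords
G21
G90
G00 X22.709 Y21.836
M3 S575
G1 X24.649 Y27.953 F2423
G1 X33.421 Y22.231
G1 X46.895 Y16.470
G1 X62.942 Y22.474
M5
G00 X49.038 Y47.237
M3 S575
G1 X46.940 Y36.071 F2423
G1 X64.510 Y28.062
G1 X83.350 Y23.798
G1 X85.062 Y23.868
M5
G00 X47.725 Y61.434
M3 S575
G1 X86.465 Y61.067 F2423
G1 X85.675 Y19.848
M5
G00 X0.000 Y0.000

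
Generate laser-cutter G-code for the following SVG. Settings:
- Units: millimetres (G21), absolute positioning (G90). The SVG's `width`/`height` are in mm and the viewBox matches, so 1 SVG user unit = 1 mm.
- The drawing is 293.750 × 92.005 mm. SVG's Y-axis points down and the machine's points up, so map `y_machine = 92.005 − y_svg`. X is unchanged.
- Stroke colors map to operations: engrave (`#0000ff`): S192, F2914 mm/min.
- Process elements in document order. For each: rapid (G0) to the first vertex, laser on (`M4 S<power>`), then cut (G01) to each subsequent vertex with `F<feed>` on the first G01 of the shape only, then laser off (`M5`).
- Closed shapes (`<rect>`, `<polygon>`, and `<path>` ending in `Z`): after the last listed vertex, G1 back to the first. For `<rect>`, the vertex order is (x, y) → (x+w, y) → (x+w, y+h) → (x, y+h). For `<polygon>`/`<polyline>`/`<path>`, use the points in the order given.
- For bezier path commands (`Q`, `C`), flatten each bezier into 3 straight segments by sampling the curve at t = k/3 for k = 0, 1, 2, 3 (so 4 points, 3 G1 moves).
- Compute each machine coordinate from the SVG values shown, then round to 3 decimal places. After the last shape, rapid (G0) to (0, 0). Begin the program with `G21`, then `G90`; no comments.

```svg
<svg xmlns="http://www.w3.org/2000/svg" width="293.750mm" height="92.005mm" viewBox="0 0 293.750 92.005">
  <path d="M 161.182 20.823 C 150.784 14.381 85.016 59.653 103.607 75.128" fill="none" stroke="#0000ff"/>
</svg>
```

viewBox `0 0 293.750 92.005` with mm width/height → 1 unit = 1 mm. Flip: y_m = 92.005 − y_svg.

**Shape 1** — `<path>` cubic bezier, stroke `#0000ff` → engrave (S192, F2914). Control points (SVG): P0=(161.182,20.823), P1=(150.784,14.381), P2=(85.016,59.653), P3=(103.607,75.128); sampled at t=k/3. Machine vertices: (161.182,71.182) → (137.502,63.405) → (107.961,39.265) → (103.607,16.877). Open path.

G21
G90
G0 X161.182 Y71.182
M4 S192
G01 X137.502 Y63.405 F2914
G01 X107.961 Y39.265
G01 X103.607 Y16.877
M5
G0 X0.000 Y0.000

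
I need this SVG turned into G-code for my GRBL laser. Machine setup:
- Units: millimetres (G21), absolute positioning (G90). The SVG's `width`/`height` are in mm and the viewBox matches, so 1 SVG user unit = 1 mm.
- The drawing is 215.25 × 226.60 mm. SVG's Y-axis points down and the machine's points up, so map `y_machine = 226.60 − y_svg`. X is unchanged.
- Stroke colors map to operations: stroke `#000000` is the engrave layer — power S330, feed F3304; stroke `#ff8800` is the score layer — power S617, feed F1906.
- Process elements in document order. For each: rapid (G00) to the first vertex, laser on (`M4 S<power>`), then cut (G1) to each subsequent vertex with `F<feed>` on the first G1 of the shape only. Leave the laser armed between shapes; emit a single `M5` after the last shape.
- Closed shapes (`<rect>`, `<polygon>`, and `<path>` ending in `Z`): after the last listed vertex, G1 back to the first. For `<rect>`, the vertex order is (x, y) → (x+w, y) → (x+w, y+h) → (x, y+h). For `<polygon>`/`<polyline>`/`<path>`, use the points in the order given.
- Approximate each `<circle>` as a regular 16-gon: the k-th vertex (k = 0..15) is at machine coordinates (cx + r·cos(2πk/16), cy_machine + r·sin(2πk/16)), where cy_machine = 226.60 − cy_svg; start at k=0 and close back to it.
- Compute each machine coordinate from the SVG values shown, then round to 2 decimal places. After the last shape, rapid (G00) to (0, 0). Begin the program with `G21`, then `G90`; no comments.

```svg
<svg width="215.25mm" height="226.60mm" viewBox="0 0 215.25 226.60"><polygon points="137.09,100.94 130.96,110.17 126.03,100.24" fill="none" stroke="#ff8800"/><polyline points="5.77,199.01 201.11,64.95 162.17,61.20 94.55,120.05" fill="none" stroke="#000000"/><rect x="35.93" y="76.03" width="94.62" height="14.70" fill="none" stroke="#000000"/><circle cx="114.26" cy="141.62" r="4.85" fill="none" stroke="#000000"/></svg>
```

G21
G90
G00 X137.09 Y125.66
M4 S617
G1 X130.96 Y116.43 F1906
G1 X126.03 Y126.36
G1 X137.09 Y125.66
G00 X5.77 Y27.59
M4 S330
G1 X201.11 Y161.65 F3304
G1 X162.17 Y165.40
G1 X94.55 Y106.55
G00 X35.93 Y150.57
M4 S330
G1 X130.55 Y150.57 F3304
G1 X130.55 Y135.87
G1 X35.93 Y135.87
G1 X35.93 Y150.57
G00 X119.11 Y84.98
M4 S330
G1 X118.74 Y86.84 F3304
G1 X117.69 Y88.41
G1 X116.12 Y89.46
G1 X114.26 Y89.83
G1 X112.40 Y89.46
G1 X110.83 Y88.41
G1 X109.78 Y86.84
G1 X109.41 Y84.98
G1 X109.78 Y83.12
G1 X110.83 Y81.55
G1 X112.40 Y80.50
G1 X114.26 Y80.13
G1 X116.12 Y80.50
G1 X117.69 Y81.55
G1 X118.74 Y83.12
G1 X119.11 Y84.98
M5
G00 X0.00 Y0.00

1 u = 1 mm; y_m = 226.60 − y.

[1] `<polygon>` regular polygon, #ff8800→score S617 F1906: (137.09,125.66) → (130.96,116.43) → (126.03,126.36) → (137.09,125.66) (closed)

[2] `<polyline>` open polyline, #000000→engrave S330 F3304: (5.77,27.59) → (201.11,161.65) → (162.17,165.40) → (94.55,106.55)

[3] `<rect>` rectangle, #000000→engrave S330 F3304: (35.93,150.57) → (130.55,150.57) → (130.55,135.87) → (35.93,135.87) → (35.93,150.57) (closed)

[4] `<circle>` circle, #000000→engrave S330 F3304: (119.11,84.98) → (118.74,86.84) → (117.69,88.41) → (116.12,89.46) → (114.26,89.83) → (112.40,89.46) → (110.83,88.41) → (109.78,86.84) → (109.41,84.98) → (109.78,83.12) → (110.83,81.55) → (112.40,80.50) → (114.26,80.13) → (116.12,80.50) → (117.69,81.55) → (118.74,83.12) → (119.11,84.98) (closed)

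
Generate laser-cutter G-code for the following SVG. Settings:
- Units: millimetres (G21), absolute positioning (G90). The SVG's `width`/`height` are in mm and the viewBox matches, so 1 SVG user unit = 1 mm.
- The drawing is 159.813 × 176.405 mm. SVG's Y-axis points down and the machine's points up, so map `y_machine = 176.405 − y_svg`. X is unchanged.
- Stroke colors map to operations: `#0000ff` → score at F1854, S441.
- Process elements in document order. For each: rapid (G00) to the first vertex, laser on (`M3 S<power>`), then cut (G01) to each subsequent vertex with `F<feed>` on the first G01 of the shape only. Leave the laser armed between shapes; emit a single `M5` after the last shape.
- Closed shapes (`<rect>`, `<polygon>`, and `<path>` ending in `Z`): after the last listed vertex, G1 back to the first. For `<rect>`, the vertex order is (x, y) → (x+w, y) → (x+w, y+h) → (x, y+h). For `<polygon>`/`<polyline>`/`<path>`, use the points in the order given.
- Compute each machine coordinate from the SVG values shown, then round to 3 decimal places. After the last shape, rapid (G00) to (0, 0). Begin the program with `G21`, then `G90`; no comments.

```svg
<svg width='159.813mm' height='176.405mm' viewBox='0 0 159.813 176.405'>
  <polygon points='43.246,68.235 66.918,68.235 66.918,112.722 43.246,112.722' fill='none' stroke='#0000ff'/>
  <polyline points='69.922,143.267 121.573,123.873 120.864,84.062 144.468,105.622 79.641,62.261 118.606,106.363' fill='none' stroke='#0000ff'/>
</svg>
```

G21
G90
G00 X43.246 Y108.170
M3 S441
G01 X66.918 Y108.170 F1854
G01 X66.918 Y63.683
G01 X43.246 Y63.683
G01 X43.246 Y108.170
G00 X69.922 Y33.138
M3 S441
G01 X121.573 Y52.532 F1854
G01 X120.864 Y92.343
G01 X144.468 Y70.783
G01 X79.641 Y114.144
G01 X118.606 Y70.042
M5
G00 X0.000 Y0.000

Since the viewBox matches the mm dimensions, user units are millimetres directly. The only transform is the Y-flip y_m = 176.405 − y_svg.

Shape 1 is a rectangle drawn with `<polygon>`. Its stroke #0000ff means score at S441, F1854. After flipping Y the toolpath is (43.246,108.170) → (66.918,108.170) → (66.918,63.683) → (43.246,63.683) → (43.246,108.170), returning to the start.

Shape 2 is a open polyline drawn with `<polyline>`. Its stroke #0000ff means score at S441, F1854. After flipping Y the toolpath is (69.922,33.138) → (121.573,52.532) → (120.864,92.343) → (144.468,70.783) → (79.641,114.144) → (118.606,70.042).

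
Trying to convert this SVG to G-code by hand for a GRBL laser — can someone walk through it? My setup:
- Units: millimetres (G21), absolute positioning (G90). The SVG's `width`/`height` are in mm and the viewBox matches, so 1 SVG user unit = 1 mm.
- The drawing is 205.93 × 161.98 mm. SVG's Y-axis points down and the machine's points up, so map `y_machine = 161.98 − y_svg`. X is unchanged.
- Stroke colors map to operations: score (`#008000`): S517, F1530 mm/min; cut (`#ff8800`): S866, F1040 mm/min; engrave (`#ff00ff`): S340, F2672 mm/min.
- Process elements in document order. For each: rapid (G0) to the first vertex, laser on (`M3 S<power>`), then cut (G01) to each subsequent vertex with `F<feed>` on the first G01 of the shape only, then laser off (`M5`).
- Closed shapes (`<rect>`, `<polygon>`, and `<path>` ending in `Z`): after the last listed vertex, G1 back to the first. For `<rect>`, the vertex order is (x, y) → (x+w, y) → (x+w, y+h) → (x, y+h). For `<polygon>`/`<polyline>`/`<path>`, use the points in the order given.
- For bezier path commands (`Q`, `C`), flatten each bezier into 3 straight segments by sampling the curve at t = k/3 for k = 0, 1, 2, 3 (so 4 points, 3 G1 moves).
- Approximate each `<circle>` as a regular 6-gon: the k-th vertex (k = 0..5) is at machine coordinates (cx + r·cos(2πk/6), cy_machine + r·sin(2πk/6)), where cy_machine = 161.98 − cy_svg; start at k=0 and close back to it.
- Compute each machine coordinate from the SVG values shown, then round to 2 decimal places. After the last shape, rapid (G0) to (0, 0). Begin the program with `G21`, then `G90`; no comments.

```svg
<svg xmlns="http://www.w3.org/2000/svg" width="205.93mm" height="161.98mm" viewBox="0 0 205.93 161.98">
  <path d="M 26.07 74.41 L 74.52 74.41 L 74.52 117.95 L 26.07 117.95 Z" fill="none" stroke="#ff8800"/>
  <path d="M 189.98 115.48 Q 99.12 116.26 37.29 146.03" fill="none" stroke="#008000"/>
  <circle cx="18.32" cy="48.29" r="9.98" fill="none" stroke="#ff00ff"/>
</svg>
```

1 u = 1 mm; y_m = 161.98 − y.

[1] `<path>` rectangle, #ff8800→cut S866 F1040: (26.07,87.57) → (74.52,87.57) → (74.52,44.03) → (26.07,44.03) → (26.07,87.57) (closed)

[2] `<path>` quadratic bezier, #008000→score S517 F1530: (189.98,46.50) → (132.63,42.76) → (81.74,32.58) → (37.29,15.95)

[3] `<circle>` circle, #ff00ff→engrave S340 F2672: (28.30,113.69) → (23.31,122.33) → (13.33,122.33) → (8.34,113.69) → (13.33,105.05) → (23.31,105.05) → (28.30,113.69) (closed)

G21
G90
G0 X26.07 Y87.57
M3 S866
G01 X74.52 Y87.57 F1040
G01 X74.52 Y44.03
G01 X26.07 Y44.03
G01 X26.07 Y87.57
M5
G0 X189.98 Y46.50
M3 S517
G01 X132.63 Y42.76 F1530
G01 X81.74 Y32.58
G01 X37.29 Y15.95
M5
G0 X28.30 Y113.69
M3 S340
G01 X23.31 Y122.33 F2672
G01 X13.33 Y122.33
G01 X8.34 Y113.69
G01 X13.33 Y105.05
G01 X23.31 Y105.05
G01 X28.30 Y113.69
M5
G0 X0.00 Y0.00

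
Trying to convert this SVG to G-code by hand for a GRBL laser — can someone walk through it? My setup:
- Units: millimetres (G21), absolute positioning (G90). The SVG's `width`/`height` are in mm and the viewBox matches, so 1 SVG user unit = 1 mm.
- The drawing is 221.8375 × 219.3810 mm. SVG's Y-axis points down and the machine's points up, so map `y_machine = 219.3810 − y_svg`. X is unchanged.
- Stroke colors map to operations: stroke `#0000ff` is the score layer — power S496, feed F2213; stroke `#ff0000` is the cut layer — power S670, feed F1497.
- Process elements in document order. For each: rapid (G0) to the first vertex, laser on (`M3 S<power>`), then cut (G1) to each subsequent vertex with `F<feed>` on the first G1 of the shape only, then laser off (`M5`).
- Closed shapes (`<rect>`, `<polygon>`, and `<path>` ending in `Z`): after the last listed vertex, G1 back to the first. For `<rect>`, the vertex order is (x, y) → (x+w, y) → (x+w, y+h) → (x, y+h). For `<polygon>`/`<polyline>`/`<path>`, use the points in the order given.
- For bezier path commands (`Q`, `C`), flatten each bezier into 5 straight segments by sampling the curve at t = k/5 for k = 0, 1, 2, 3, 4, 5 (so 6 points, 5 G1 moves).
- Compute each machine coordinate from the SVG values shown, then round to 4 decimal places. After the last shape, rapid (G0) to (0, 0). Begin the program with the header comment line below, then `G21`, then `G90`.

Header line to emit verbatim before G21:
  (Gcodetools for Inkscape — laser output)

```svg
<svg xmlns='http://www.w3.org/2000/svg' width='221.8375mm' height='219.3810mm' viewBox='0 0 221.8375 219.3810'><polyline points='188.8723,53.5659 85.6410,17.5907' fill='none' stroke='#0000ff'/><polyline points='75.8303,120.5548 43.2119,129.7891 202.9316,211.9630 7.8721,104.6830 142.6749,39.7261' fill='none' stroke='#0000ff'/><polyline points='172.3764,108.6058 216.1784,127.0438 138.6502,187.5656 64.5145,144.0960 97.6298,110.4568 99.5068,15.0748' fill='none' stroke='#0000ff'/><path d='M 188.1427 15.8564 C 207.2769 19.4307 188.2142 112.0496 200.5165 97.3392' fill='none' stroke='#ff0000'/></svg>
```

Since the viewBox matches the mm dimensions, user units are millimetres directly. The only transform is the Y-flip y_m = 219.3810 − y_svg.

Shape 1 is a line segment drawn with `<polyline>`. Its stroke #0000ff means score at S496, F2213. After flipping Y the toolpath is (188.8723,165.8151) → (85.6410,201.7903).

Shape 2 is a open polyline drawn with `<polyline>`. Its stroke #0000ff means score at S496, F2213. After flipping Y the toolpath is (75.8303,98.8262) → (43.2119,89.5919) → (202.9316,7.4180) → (7.8721,114.6980) → (142.6749,179.6549).

Shape 3 is a open polyline drawn with `<polyline>`. Its stroke #0000ff means score at S496, F2213. After flipping Y the toolpath is (172.3764,110.7752) → (216.1784,92.3372) → (138.6502,31.8154) → (64.5145,75.2850) → (97.6298,108.9242) → (99.5068,204.3062).

Shape 4 is a cubic bezier drawn with `<path>`. Its stroke #ff0000 means cut at S670, F1497. After flipping Y the toolpath is (188.1427,203.5246) → (195.5961,192.2657) → (197.2212,169.0620) → (196.3570,143.3395) → (196.3424,124.5241) → (200.5165,122.0418).

(Gcodetools for Inkscape — laser output)
G21
G90
G0 X188.8723 Y165.8151
M3 S496
G1 X85.6410 Y201.7903 F2213
M5
G0 X75.8303 Y98.8262
M3 S496
G1 X43.2119 Y89.5919 F2213
G1 X202.9316 Y7.4180
G1 X7.8721 Y114.6980
G1 X142.6749 Y179.6549
M5
G0 X172.3764 Y110.7752
M3 S496
G1 X216.1784 Y92.3372 F2213
G1 X138.6502 Y31.8154
G1 X64.5145 Y75.2850
G1 X97.6298 Y108.9242
G1 X99.5068 Y204.3062
M5
G0 X188.1427 Y203.5246
M3 S670
G1 X195.5961 Y192.2657 F1497
G1 X197.2212 Y169.0620
G1 X196.3570 Y143.3395
G1 X196.3424 Y124.5241
G1 X200.5165 Y122.0418
M5
G0 X0.0000 Y0.0000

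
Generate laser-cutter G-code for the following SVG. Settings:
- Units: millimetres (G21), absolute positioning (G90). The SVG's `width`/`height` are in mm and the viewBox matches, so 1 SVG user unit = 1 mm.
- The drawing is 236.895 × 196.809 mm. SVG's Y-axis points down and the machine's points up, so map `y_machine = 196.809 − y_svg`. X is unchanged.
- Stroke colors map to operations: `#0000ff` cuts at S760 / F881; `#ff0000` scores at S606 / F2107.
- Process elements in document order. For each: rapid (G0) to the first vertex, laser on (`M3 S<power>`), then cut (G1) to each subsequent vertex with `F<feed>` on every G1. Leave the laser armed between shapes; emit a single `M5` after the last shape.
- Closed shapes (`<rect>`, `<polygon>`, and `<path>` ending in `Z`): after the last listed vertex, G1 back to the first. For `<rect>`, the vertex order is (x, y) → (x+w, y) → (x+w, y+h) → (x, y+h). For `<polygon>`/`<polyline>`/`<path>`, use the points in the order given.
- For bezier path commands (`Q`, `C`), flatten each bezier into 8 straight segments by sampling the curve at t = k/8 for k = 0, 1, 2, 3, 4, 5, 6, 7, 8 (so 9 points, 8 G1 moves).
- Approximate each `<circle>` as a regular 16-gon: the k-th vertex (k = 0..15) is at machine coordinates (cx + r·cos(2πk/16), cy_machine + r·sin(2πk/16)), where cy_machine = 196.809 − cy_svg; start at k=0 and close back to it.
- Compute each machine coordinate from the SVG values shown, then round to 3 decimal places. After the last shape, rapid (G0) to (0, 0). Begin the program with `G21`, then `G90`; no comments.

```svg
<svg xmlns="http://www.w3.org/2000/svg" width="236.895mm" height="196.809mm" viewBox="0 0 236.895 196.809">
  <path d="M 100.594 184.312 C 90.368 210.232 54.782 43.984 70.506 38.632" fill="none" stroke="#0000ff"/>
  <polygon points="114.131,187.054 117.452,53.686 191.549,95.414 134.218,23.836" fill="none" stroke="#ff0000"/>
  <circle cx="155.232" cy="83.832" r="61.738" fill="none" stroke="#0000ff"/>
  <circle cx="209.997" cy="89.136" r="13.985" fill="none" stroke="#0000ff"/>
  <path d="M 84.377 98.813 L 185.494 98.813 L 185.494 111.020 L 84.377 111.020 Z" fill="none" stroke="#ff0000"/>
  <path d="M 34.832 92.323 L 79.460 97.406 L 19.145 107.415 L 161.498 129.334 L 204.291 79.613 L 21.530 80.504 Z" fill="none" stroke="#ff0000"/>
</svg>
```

G21
G90
G0 X100.594 Y12.497
M3 S760
G1 X95.720 Y11.095 F881
G1 X89.367 Y23.572 F881
G1 X82.434 Y45.789 F881
G1 X75.819 Y73.610 F881
G1 X70.420 Y102.897 F881
G1 X67.136 Y129.512 F881
G1 X66.865 Y149.318 F881
G1 X70.506 Y158.177 F881
G0 X114.131 Y9.755
M3 S606
G1 X117.452 Y143.123 F2107
G1 X191.549 Y101.395 F2107
G1 X134.218 Y172.973 F2107
G1 X114.131 Y9.755 F2107
G0 X216.970 Y112.977
M3 S760
G1 X212.270 Y136.603 F881
G1 X198.887 Y156.632 F881
G1 X178.858 Y170.015 F881
G1 X155.232 Y174.715 F881
G1 X131.606 Y170.015 F881
G1 X111.577 Y156.632 F881
G1 X98.194 Y136.603 F881
G1 X93.494 Y112.977 F881
G1 X98.194 Y89.351 F881
G1 X111.577 Y69.322 F881
G1 X131.606 Y55.939 F881
G1 X155.232 Y51.239 F881
G1 X178.858 Y55.939 F881
G1 X198.887 Y69.322 F881
G1 X212.270 Y89.351 F881
G1 X216.970 Y112.977 F881
G0 X223.982 Y107.673
M3 S760
G1 X222.917 Y113.025 F881
G1 X219.886 Y117.562 F881
G1 X215.349 Y120.593 F881
G1 X209.997 Y121.658 F881
G1 X204.645 Y120.593 F881
G1 X200.108 Y117.562 F881
G1 X197.077 Y113.025 F881
G1 X196.012 Y107.673 F881
G1 X197.077 Y102.321 F881
G1 X200.108 Y97.784 F881
G1 X204.645 Y94.753 F881
G1 X209.997 Y93.688 F881
G1 X215.349 Y94.753 F881
G1 X219.886 Y97.784 F881
G1 X222.917 Y102.321 F881
G1 X223.982 Y107.673 F881
G0 X84.377 Y97.996
M3 S606
G1 X185.494 Y97.996 F2107
G1 X185.494 Y85.789 F2107
G1 X84.377 Y85.789 F2107
G1 X84.377 Y97.996 F2107
G0 X34.832 Y104.486
M3 S606
G1 X79.460 Y99.403 F2107
G1 X19.145 Y89.394 F2107
G1 X161.498 Y67.475 F2107
G1 X204.291 Y117.196 F2107
G1 X21.530 Y116.305 F2107
G1 X34.832 Y104.486 F2107
M5
G0 X0.000 Y0.000

Since the viewBox matches the mm dimensions, user units are millimetres directly. The only transform is the Y-flip y_m = 196.809 − y_svg.

Shape 1 is a cubic bezier drawn with `<path>`. Its stroke #0000ff means cut at S760, F881. After flipping Y the toolpath is (100.594,12.497) → (95.720,11.095) → (89.367,23.572) → (82.434,45.789) → (75.819,73.610) → (70.420,102.897) → (67.136,129.512) → (66.865,149.318) → (70.506,158.177).

Shape 2 is a closed polygon drawn with `<polygon>`. Its stroke #ff0000 means score at S606, F2107. After flipping Y the toolpath is (114.131,9.755) → (117.452,143.123) → (191.549,101.395) → (134.218,172.973) → (114.131,9.755), returning to the start.

Shape 3 is a circle drawn with `<circle>`. Its stroke #0000ff means cut at S760, F881. After flipping Y the toolpath is (216.970,112.977) → (212.270,136.603) → (198.887,156.632) → (178.858,170.015) → (155.232,174.715) → (131.606,170.015) → (111.577,156.632) → (98.194,136.603) → (93.494,112.977) → (98.194,89.351) → (111.577,69.322) → (131.606,55.939) → (155.232,51.239) → (178.858,55.939) → (198.887,69.322) → (212.270,89.351) → (216.970,112.977), returning to the start.

Shape 4 is a circle drawn with `<circle>`. Its stroke #0000ff means cut at S760, F881. After flipping Y the toolpath is (223.982,107.673) → (222.917,113.025) → (219.886,117.562) → (215.349,120.593) → (209.997,121.658) → (204.645,120.593) → (200.108,117.562) → (197.077,113.025) → (196.012,107.673) → (197.077,102.321) → (200.108,97.784) → (204.645,94.753) → (209.997,93.688) → (215.349,94.753) → (219.886,97.784) → (222.917,102.321) → (223.982,107.673), returning to the start.

Shape 5 is a rectangle drawn with `<path>`. Its stroke #ff0000 means score at S606, F2107. After flipping Y the toolpath is (84.377,97.996) → (185.494,97.996) → (185.494,85.789) → (84.377,85.789) → (84.377,97.996), returning to the start.

Shape 6 is a closed polygon drawn with `<path>`. Its stroke #ff0000 means score at S606, F2107. After flipping Y the toolpath is (34.832,104.486) → (79.460,99.403) → (19.145,89.394) → (161.498,67.475) → (204.291,117.196) → (21.530,116.305) → (34.832,104.486), returning to the start.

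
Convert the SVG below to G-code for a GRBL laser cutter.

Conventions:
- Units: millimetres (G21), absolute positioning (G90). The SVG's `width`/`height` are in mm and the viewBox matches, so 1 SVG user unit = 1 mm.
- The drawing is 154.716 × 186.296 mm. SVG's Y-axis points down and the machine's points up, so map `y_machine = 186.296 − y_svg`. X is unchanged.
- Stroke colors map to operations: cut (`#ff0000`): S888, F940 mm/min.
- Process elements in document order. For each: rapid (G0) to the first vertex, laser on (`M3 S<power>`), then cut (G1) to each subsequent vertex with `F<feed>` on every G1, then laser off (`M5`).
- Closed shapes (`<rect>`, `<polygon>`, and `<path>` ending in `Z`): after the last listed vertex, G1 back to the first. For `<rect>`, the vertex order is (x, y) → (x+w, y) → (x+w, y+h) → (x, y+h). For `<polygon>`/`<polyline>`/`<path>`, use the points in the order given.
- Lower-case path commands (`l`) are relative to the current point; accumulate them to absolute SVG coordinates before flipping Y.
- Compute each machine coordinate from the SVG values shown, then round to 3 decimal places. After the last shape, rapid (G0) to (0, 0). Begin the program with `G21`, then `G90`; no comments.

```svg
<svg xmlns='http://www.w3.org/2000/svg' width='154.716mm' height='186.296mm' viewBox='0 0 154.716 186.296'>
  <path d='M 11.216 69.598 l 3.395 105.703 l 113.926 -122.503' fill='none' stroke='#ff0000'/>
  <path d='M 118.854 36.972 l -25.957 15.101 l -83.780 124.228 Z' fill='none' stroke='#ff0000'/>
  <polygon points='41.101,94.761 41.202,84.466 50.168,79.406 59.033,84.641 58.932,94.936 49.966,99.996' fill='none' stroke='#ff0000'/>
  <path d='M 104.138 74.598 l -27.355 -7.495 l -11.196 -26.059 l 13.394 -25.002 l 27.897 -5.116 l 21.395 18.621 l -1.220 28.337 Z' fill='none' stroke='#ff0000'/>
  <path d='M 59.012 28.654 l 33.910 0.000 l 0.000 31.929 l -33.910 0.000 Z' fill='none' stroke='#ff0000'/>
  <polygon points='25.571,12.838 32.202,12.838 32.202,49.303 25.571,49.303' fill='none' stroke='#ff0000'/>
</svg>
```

G21
G90
G0 X11.216 Y116.698
M3 S888
G1 X14.611 Y10.995 F940
G1 X128.537 Y133.498 F940
M5
G0 X118.854 Y149.324
M3 S888
G1 X92.897 Y134.223 F940
G1 X9.117 Y9.995 F940
G1 X118.854 Y149.324 F940
M5
G0 X41.101 Y91.535
M3 S888
G1 X41.202 Y101.830 F940
G1 X50.168 Y106.890 F940
G1 X59.033 Y101.655 F940
G1 X58.932 Y91.360 F940
G1 X49.966 Y86.300 F940
G1 X41.101 Y91.535 F940
M5
G0 X104.138 Y111.698
M3 S888
G1 X76.783 Y119.193 F940
G1 X65.587 Y145.252 F940
G1 X78.981 Y170.254 F940
G1 X106.878 Y175.370 F940
G1 X128.273 Y156.749 F940
G1 X127.053 Y128.412 F940
G1 X104.138 Y111.698 F940
M5
G0 X59.012 Y157.642
M3 S888
G1 X92.922 Y157.642 F940
G1 X92.922 Y125.713 F940
G1 X59.012 Y125.713 F940
G1 X59.012 Y157.642 F940
M5
G0 X25.571 Y173.458
M3 S888
G1 X32.202 Y173.458 F940
G1 X32.202 Y136.993 F940
G1 X25.571 Y136.993 F940
G1 X25.571 Y173.458 F940
M5
G0 X0.000 Y0.000

viewBox `0 0 154.716 186.296` with mm width/height → 1 unit = 1 mm. Flip: y_m = 186.296 − y_svg.

**Shape 1** — `<path>` open polyline, stroke `#ff0000` → cut (S888, F940). Machine vertices: (11.216,116.698) → (14.611,10.995) → (128.537,133.498). Open path.

**Shape 2** — `<path>` closed polygon, stroke `#ff0000` → cut (S888, F940). Machine vertices: (118.854,149.324) → (92.897,134.223) → (9.117,9.995) → (118.854,149.324). Closed: final G1 returns to the first vertex.

**Shape 3** — `<polygon>` regular polygon, stroke `#ff0000` → cut (S888, F940). Machine vertices: (41.101,91.535) → (41.202,101.830) → (50.168,106.890) → (59.033,101.655) → (58.932,91.360) → (49.966,86.300) → (41.101,91.535). Closed: final G1 returns to the first vertex.

**Shape 4** — `<path>` regular polygon, stroke `#ff0000` → cut (S888, F940). Machine vertices: (104.138,111.698) → (76.783,119.193) → (65.587,145.252) → (78.981,170.254) → (106.878,175.370) → (128.273,156.749) → (127.053,128.412) → (104.138,111.698). Closed: final G1 returns to the first vertex.

**Shape 5** — `<path>` rectangle, stroke `#ff0000` → cut (S888, F940). Machine vertices: (59.012,157.642) → (92.922,157.642) → (92.922,125.713) → (59.012,125.713) → (59.012,157.642). Closed: final G1 returns to the first vertex.

**Shape 6** — `<polygon>` rectangle, stroke `#ff0000` → cut (S888, F940). Machine vertices: (25.571,173.458) → (32.202,173.458) → (32.202,136.993) → (25.571,136.993) → (25.571,173.458). Closed: final G1 returns to the first vertex.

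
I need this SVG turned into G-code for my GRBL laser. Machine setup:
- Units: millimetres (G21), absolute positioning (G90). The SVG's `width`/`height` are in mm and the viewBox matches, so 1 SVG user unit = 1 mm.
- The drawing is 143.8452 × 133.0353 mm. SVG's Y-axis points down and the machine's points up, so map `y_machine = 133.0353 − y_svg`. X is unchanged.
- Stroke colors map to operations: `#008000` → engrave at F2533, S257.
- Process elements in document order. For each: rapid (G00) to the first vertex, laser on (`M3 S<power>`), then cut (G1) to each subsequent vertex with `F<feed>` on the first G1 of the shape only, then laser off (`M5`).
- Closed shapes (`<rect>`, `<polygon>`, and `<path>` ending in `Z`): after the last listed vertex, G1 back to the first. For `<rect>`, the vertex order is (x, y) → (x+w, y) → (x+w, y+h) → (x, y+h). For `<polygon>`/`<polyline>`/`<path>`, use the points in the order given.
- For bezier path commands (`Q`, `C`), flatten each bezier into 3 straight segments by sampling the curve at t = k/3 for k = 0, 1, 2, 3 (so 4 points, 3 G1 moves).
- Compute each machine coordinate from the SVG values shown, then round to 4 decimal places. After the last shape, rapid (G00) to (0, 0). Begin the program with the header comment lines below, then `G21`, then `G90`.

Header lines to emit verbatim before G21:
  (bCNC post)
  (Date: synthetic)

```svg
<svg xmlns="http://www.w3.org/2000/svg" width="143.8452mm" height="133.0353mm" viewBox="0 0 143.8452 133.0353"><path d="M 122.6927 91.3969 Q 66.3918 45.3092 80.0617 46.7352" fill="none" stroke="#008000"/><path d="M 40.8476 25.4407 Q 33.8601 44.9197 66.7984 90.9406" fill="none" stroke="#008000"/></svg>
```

(bCNC post)
(Date: synthetic)
G21
G90
G00 X122.6927 Y41.6384
M3 S257
G1 X92.9333 Y67.0842 F2533
G1 X78.7230 Y81.9715
G1 X80.0617 Y86.3001
M5
G00 X40.8476 Y107.5946
M3 S257
G1 X40.6255 Y91.6595 F2533
G1 X49.2757 Y69.8262
G1 X66.7984 Y42.0947
M5
G00 X0.0000 Y0.0000

Since the viewBox matches the mm dimensions, user units are millimetres directly. The only transform is the Y-flip y_m = 133.0353 − y_svg.

Shape 1 is a quadratic bezier drawn with `<path>`. Its stroke #008000 means engrave at S257, F2533. After flipping Y the toolpath is (122.6927,41.6384) → (92.9333,67.0842) → (78.7230,81.9715) → (80.0617,86.3001).

Shape 2 is a quadratic bezier drawn with `<path>`. Its stroke #008000 means engrave at S257, F2533. After flipping Y the toolpath is (40.8476,107.5946) → (40.6255,91.6595) → (49.2757,69.8262) → (66.7984,42.0947).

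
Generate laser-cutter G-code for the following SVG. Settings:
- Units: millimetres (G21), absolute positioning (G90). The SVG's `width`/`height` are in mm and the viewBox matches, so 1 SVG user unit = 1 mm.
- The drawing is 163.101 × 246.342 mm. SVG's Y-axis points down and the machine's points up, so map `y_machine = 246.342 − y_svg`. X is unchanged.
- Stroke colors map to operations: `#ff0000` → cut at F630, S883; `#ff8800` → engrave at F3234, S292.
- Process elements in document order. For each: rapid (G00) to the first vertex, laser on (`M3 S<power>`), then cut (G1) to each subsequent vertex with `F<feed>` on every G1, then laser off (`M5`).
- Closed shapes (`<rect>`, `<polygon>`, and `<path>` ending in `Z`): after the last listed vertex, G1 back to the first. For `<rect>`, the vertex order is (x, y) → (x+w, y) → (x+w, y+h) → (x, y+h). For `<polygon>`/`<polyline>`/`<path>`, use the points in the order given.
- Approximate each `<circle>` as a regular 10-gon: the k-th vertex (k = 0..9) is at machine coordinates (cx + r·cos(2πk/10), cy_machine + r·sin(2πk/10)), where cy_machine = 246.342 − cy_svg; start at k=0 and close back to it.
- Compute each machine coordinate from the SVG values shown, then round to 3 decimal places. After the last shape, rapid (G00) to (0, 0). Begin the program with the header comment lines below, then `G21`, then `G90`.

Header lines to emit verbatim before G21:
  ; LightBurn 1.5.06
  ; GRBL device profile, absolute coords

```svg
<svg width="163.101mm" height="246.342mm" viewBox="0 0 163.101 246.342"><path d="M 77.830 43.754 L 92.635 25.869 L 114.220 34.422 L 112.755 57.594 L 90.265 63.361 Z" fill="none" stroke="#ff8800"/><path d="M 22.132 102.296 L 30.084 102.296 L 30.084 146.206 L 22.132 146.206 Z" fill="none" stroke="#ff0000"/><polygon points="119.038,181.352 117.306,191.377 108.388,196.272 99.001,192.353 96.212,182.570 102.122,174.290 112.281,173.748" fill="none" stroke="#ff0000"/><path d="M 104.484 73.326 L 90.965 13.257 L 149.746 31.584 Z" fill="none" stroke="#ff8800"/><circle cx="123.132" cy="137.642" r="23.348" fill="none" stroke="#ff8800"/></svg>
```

viewBox `0 0 163.101 246.342` with mm width/height → 1 unit = 1 mm. Flip: y_m = 246.342 − y_svg.

**Shape 1** — `<path>` regular polygon, stroke `#ff8800` → engrave (S292, F3234). Machine vertices: (77.830,202.588) → (92.635,220.473) → (114.220,211.920) → (112.755,188.748) → (90.265,182.981) → (77.830,202.588). Closed: final G1 returns to the first vertex.

**Shape 2** — `<path>` rectangle, stroke `#ff0000` → cut (S883, F630). Machine vertices: (22.132,144.046) → (30.084,144.046) → (30.084,100.136) → (22.132,100.136) → (22.132,144.046). Closed: final G1 returns to the first vertex.

**Shape 3** — `<polygon>` regular polygon, stroke `#ff0000` → cut (S883, F630). Machine vertices: (119.038,64.990) → (117.306,54.965) → (108.388,50.070) → (99.001,53.989) → (96.212,63.772) → (102.122,72.052) → (112.281,72.594) → (119.038,64.990). Closed: final G1 returns to the first vertex.

**Shape 4** — `<path>` regular polygon, stroke `#ff8800` → engrave (S292, F3234). Machine vertices: (104.484,173.016) → (90.965,233.085) → (149.746,214.758) → (104.484,173.016). Closed: final G1 returns to the first vertex.

**Shape 5** — `<circle>` circle, stroke `#ff8800` → engrave (S292, F3234). Machine vertices: (146.480,108.700) → (142.021,122.424) → (130.347,130.905) → (115.917,130.905) → (104.243,122.424) → (99.784,108.700) → (104.243,94.976) → (115.917,86.495) → (130.347,86.495) → (142.021,94.976) → (146.480,108.700). Closed: final G1 returns to the first vertex.

; LightBurn 1.5.06
; GRBL device profile, absolute coords
G21
G90
G00 X77.830 Y202.588
M3 S292
G1 X92.635 Y220.473 F3234
G1 X114.220 Y211.920 F3234
G1 X112.755 Y188.748 F3234
G1 X90.265 Y182.981 F3234
G1 X77.830 Y202.588 F3234
M5
G00 X22.132 Y144.046
M3 S883
G1 X30.084 Y144.046 F630
G1 X30.084 Y100.136 F630
G1 X22.132 Y100.136 F630
G1 X22.132 Y144.046 F630
M5
G00 X119.038 Y64.990
M3 S883
G1 X117.306 Y54.965 F630
G1 X108.388 Y50.070 F630
G1 X99.001 Y53.989 F630
G1 X96.212 Y63.772 F630
G1 X102.122 Y72.052 F630
G1 X112.281 Y72.594 F630
G1 X119.038 Y64.990 F630
M5
G00 X104.484 Y173.016
M3 S292
G1 X90.965 Y233.085 F3234
G1 X149.746 Y214.758 F3234
G1 X104.484 Y173.016 F3234
M5
G00 X146.480 Y108.700
M3 S292
G1 X142.021 Y122.424 F3234
G1 X130.347 Y130.905 F3234
G1 X115.917 Y130.905 F3234
G1 X104.243 Y122.424 F3234
G1 X99.784 Y108.700 F3234
G1 X104.243 Y94.976 F3234
G1 X115.917 Y86.495 F3234
G1 X130.347 Y86.495 F3234
G1 X142.021 Y94.976 F3234
G1 X146.480 Y108.700 F3234
M5
G00 X0.000 Y0.000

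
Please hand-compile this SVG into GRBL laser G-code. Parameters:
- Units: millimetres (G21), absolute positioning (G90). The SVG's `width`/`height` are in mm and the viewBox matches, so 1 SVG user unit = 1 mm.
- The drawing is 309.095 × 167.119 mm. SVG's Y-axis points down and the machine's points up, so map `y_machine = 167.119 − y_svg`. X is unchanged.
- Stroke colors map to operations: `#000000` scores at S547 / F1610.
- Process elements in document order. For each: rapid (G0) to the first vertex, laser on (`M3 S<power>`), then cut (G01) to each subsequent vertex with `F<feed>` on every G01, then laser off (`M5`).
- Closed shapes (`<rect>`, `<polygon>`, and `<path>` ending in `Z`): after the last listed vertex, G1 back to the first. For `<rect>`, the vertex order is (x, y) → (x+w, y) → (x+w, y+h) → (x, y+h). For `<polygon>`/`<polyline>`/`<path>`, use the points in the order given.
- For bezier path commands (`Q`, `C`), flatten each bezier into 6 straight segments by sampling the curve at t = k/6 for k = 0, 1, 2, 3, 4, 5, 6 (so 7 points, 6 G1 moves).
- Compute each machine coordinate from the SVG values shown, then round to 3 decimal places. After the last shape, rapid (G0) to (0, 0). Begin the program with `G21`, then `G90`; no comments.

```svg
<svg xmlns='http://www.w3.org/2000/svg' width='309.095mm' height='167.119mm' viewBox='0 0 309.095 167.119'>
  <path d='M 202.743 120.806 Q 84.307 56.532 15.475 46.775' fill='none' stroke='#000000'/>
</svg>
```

Since the viewBox matches the mm dimensions, user units are millimetres directly. The only transform is the Y-flip y_m = 167.119 − y_svg.

Shape 1 is a quadratic bezier drawn with `<path>`. Its stroke #000000 means score at S547, F1610. After flipping Y the toolpath is (202.743,46.313) → (164.642,66.223) → (129.297,83.105) → (96.708,96.958) → (66.875,107.782) → (39.797,115.577) → (15.475,120.344).

G21
G90
G0 X202.743 Y46.313
M3 S547
G01 X164.642 Y66.223 F1610
G01 X129.297 Y83.105 F1610
G01 X96.708 Y96.958 F1610
G01 X66.875 Y107.782 F1610
G01 X39.797 Y115.577 F1610
G01 X15.475 Y120.344 F1610
M5
G0 X0.000 Y0.000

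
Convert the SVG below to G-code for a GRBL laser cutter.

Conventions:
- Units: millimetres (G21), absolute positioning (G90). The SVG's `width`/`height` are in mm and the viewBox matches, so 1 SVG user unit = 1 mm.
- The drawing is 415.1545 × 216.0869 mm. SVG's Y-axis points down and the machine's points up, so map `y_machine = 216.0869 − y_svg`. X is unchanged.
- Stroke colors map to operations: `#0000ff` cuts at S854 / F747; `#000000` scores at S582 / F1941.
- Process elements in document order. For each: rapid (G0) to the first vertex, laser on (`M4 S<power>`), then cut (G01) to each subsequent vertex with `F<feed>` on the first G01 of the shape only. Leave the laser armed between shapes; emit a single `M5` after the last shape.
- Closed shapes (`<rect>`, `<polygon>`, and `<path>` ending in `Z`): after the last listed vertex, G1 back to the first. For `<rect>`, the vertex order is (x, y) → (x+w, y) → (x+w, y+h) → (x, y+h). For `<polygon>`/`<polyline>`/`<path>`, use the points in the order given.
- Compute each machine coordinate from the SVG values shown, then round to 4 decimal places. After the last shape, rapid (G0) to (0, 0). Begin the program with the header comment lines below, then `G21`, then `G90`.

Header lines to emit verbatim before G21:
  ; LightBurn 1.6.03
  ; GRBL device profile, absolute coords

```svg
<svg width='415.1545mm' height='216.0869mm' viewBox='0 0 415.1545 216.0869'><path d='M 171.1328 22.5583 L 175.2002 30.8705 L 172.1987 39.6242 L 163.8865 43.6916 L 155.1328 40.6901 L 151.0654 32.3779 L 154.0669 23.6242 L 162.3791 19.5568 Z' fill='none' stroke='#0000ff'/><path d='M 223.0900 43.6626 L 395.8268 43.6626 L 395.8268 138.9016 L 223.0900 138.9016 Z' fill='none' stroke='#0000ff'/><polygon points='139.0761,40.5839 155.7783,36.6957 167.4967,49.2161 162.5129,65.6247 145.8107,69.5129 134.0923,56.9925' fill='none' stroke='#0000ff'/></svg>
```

; LightBurn 1.6.03
; GRBL device profile, absolute coords
G21
G90
G0 X171.1328 Y193.5286
M4 S854
G01 X175.2002 Y185.2164 F747
G01 X172.1987 Y176.4627
G01 X163.8865 Y172.3953
G01 X155.1328 Y175.3968
G01 X151.0654 Y183.7090
G01 X154.0669 Y192.4627
G01 X162.3791 Y196.5301
G01 X171.1328 Y193.5286
G0 X223.0900 Y172.4243
M4 S854
G01 X395.8268 Y172.4243 F747
G01 X395.8268 Y77.1853
G01 X223.0900 Y77.1853
G01 X223.0900 Y172.4243
G0 X139.0761 Y175.5030
M4 S854
G01 X155.7783 Y179.3912 F747
G01 X167.4967 Y166.8708
G01 X162.5129 Y150.4622
G01 X145.8107 Y146.5740
G01 X134.0923 Y159.0944
G01 X139.0761 Y175.5030
M5
G0 X0.0000 Y0.0000

viewBox `0 0 415.1545 216.0869` with mm width/height → 1 unit = 1 mm. Flip: y_m = 216.0869 − y_svg.

**Shape 1** — `<path>` regular polygon, stroke `#0000ff` → cut (S854, F747). Machine vertices: (171.1328,193.5286) → (175.2002,185.2164) → (172.1987,176.4627) → (163.8865,172.3953) → (155.1328,175.3968) → (151.0654,183.7090) → (154.0669,192.4627) → (162.3791,196.5301) → (171.1328,193.5286). Closed: final G1 returns to the first vertex.

**Shape 2** — `<path>` rectangle, stroke `#0000ff` → cut (S854, F747). Machine vertices: (223.0900,172.4243) → (395.8268,172.4243) → (395.8268,77.1853) → (223.0900,77.1853) → (223.0900,172.4243). Closed: final G1 returns to the first vertex.

**Shape 3** — `<polygon>` regular polygon, stroke `#0000ff` → cut (S854, F747). Machine vertices: (139.0761,175.5030) → (155.7783,179.3912) → (167.4967,166.8708) → (162.5129,150.4622) → (145.8107,146.5740) → (134.0923,159.0944) → (139.0761,175.5030). Closed: final G1 returns to the first vertex.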